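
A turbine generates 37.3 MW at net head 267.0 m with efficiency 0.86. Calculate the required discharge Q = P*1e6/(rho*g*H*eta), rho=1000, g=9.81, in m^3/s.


Q = 37.3 * 1e6 / (1000 * 9.81 * 267.0 * 0.86) = 16.5588 m^3/s


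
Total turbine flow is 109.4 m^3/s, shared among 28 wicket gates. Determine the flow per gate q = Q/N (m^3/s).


q = 109.4 / 28 = 3.9071 m^3/s


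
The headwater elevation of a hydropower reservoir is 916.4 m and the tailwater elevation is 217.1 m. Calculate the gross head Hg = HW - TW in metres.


Hg = 916.4 - 217.1 = 699.3000 m


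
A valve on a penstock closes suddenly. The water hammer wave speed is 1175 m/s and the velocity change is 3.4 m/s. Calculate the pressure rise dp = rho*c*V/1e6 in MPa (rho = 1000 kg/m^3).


dp = 1000 * 1175 * 3.4 / 1e6 = 3.9950 MPa


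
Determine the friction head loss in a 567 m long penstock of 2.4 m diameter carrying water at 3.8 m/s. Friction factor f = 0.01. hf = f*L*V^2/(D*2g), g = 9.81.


hf = 0.01 * 567 * 3.8^2 / (2.4 * 2 * 9.81) = 1.7388 m


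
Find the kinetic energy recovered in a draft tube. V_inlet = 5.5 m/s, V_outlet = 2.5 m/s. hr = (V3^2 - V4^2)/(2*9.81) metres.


hr = (5.5^2 - 2.5^2) / (2*9.81) = 1.2232 m


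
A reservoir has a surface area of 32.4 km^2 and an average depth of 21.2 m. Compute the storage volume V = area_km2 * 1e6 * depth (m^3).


V = 32.4 * 1e6 * 21.2 = 6.8688e+08 m^3


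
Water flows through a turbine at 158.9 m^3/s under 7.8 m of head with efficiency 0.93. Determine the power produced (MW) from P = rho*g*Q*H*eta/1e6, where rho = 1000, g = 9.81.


P = 1000 * 9.81 * 158.9 * 7.8 * 0.93 / 1e6 = 11.3076 MW


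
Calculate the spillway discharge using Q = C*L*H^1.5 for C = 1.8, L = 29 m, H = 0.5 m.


Q = 1.8 * 29 * 0.5^1.5 = 18.4555 m^3/s


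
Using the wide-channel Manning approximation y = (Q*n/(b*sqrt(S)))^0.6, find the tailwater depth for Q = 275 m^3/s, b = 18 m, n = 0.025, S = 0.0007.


y = (275 * 0.025 / (18 * 0.0007^0.5))^0.6 = 4.9622 m


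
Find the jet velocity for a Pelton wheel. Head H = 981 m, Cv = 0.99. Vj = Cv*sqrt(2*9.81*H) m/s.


Vj = 0.99 * sqrt(2*9.81*981) = 137.3470 m/s


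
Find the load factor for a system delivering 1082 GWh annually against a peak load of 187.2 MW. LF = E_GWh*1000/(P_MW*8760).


LF = 1082 * 1000 / (187.2 * 8760) = 0.6598


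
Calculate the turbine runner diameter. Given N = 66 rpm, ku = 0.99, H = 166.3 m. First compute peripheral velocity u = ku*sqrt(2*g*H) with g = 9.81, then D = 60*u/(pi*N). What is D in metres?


u = 0.99 * sqrt(2*9.81*166.3) = 56.5498 m/s
D = 60 * 56.5498 / (pi * 66) = 16.3640 m


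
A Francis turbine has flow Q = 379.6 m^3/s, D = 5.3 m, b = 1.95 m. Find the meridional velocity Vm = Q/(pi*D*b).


Vm = 379.6 / (pi * 5.3 * 1.95) = 11.6914 m/s


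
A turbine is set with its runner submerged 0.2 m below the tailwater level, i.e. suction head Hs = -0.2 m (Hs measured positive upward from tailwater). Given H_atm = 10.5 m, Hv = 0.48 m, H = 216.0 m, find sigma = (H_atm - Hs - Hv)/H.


sigma = (10.5 - (-0.2) - 0.48) / 216.0 = 0.0473


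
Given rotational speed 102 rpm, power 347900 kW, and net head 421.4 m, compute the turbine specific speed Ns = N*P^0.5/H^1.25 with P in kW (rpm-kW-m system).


Ns = 102 * 347900^0.5 / 421.4^1.25 = 31.5108


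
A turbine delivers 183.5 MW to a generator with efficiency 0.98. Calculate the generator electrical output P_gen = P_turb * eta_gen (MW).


P_gen = 183.5 * 0.98 = 179.8300 MW


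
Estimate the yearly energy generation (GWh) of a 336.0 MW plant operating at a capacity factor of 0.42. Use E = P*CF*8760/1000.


E = 336.0 * 0.42 * 8760 / 1000 = 1236.2112 GWh


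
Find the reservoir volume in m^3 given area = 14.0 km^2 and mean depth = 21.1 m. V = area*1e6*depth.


V = 14.0 * 1e6 * 21.1 = 2.9540e+08 m^3


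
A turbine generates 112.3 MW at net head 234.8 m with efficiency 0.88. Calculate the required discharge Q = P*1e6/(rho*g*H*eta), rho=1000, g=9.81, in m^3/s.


Q = 112.3 * 1e6 / (1000 * 9.81 * 234.8 * 0.88) = 55.4026 m^3/s


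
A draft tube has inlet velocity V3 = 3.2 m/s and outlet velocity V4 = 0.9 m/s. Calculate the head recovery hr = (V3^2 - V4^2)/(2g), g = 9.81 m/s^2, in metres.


hr = (3.2^2 - 0.9^2) / (2*9.81) = 0.4806 m


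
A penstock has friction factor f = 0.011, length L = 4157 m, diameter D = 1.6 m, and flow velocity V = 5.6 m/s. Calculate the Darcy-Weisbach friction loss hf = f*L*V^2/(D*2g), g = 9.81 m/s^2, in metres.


hf = 0.011 * 4157 * 5.6^2 / (1.6 * 2 * 9.81) = 45.6804 m


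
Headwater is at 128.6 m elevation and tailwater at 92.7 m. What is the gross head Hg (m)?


Hg = 128.6 - 92.7 = 35.9000 m


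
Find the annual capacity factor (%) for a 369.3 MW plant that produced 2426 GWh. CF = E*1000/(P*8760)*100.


CF = 2426 * 1000 / (369.3 * 8760) * 100 = 74.9907 %


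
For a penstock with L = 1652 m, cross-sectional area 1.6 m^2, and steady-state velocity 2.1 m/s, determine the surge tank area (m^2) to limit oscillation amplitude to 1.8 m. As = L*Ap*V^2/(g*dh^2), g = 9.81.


As = 1652 * 1.6 * 2.1^2 / (9.81 * 1.8^2) = 366.7369 m^2


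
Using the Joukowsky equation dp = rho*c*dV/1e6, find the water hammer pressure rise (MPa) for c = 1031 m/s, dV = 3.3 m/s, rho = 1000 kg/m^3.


dp = 1000 * 1031 * 3.3 / 1e6 = 3.4023 MPa


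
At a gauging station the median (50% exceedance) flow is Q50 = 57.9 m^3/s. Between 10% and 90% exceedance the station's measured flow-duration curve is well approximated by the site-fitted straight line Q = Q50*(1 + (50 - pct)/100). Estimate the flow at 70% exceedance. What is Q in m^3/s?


Q = 57.9 * (1 + (50 - 70)/100) = 46.3200 m^3/s


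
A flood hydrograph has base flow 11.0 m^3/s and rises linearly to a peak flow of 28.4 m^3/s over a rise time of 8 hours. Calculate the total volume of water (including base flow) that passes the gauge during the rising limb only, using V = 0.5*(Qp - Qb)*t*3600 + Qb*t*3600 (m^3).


V = 0.5*(28.4 - 11.0)*8*3600 + 11.0*8*3600 = 567360.0000 m^3


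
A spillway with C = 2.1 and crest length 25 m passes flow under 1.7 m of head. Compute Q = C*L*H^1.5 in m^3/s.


Q = 2.1 * 25 * 1.7^1.5 = 116.3678 m^3/s


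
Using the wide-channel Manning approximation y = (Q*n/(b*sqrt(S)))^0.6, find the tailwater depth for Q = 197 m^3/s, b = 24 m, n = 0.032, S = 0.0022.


y = (197 * 0.032 / (24 * 0.0022^0.5))^0.6 = 2.8114 m


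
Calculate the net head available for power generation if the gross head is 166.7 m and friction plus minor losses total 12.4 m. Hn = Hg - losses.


Hn = 166.7 - 12.4 = 154.3000 m


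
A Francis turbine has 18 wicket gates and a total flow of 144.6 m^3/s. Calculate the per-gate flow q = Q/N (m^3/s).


q = 144.6 / 18 = 8.0333 m^3/s


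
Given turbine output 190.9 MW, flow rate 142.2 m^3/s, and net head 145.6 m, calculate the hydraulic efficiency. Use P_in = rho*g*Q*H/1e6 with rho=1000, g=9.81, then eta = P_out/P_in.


P_in = 1000 * 9.81 * 142.2 * 145.6 / 1e6 = 203.1094 MW
eta = 190.9 / 203.1094 = 0.9399


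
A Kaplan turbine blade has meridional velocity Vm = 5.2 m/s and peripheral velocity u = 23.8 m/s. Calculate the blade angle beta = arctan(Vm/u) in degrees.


beta = arctan(5.2 / 23.8) = 12.3247 degrees


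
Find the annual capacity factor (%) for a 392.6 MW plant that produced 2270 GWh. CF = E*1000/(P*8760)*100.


CF = 2270 * 1000 / (392.6 * 8760) * 100 = 66.0042 %


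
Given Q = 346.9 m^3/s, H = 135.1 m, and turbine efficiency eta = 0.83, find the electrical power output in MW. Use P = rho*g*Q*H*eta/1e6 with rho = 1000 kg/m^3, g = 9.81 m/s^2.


P = 1000 * 9.81 * 346.9 * 135.1 * 0.83 / 1e6 = 381.5986 MW


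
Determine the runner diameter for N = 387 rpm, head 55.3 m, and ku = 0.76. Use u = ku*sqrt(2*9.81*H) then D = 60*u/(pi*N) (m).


u = 0.76 * sqrt(2*9.81*55.3) = 25.0337 m/s
D = 60 * 25.0337 / (pi * 387) = 1.2354 m


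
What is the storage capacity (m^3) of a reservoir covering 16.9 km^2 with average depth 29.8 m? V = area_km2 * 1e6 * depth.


V = 16.9 * 1e6 * 29.8 = 5.0362e+08 m^3


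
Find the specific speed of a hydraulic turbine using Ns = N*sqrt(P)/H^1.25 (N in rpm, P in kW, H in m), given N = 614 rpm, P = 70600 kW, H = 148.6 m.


Ns = 614 * 70600^0.5 / 148.6^1.25 = 314.4468


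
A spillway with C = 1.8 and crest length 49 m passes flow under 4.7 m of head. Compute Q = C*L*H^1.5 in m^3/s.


Q = 1.8 * 49 * 4.7^1.5 = 898.7013 m^3/s


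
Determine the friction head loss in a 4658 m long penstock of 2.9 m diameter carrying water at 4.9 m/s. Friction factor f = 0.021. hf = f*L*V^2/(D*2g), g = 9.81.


hf = 0.021 * 4658 * 4.9^2 / (2.9 * 2 * 9.81) = 41.2776 m


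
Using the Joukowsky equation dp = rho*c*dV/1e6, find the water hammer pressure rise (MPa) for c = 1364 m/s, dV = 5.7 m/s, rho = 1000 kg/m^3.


dp = 1000 * 1364 * 5.7 / 1e6 = 7.7748 MPa


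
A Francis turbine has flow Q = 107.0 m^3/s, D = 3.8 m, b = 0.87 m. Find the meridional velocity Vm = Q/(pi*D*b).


Vm = 107.0 / (pi * 3.8 * 0.87) = 10.3022 m/s


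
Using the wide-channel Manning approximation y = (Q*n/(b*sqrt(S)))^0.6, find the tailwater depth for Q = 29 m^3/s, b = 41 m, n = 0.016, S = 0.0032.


y = (29 * 0.016 / (41 * 0.0032^0.5))^0.6 = 0.3808 m


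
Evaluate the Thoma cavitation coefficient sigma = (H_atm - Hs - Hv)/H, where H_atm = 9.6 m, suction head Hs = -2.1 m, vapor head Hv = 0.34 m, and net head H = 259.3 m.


sigma = (9.6 - (-2.1) - 0.34) / 259.3 = 0.0438


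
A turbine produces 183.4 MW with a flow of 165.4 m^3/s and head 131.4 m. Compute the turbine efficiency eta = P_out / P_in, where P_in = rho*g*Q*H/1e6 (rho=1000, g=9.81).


P_in = 1000 * 9.81 * 165.4 * 131.4 / 1e6 = 213.2062 MW
eta = 183.4 / 213.2062 = 0.8602


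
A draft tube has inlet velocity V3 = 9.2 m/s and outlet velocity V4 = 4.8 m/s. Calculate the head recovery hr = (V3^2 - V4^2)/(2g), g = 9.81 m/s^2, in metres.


hr = (9.2^2 - 4.8^2) / (2*9.81) = 3.1397 m


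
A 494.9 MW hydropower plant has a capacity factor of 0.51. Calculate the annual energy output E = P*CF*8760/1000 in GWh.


E = 494.9 * 0.51 * 8760 / 1000 = 2211.0152 GWh


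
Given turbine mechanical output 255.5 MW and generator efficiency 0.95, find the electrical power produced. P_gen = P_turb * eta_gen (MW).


P_gen = 255.5 * 0.95 = 242.7250 MW


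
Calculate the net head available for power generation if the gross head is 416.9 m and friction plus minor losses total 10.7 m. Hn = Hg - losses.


Hn = 416.9 - 10.7 = 406.2000 m


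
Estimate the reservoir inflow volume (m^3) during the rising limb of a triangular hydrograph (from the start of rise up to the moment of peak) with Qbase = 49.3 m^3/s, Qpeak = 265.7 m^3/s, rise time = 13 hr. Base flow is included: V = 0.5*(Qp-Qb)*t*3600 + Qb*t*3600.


V = 0.5*(265.7 - 49.3)*13*3600 + 49.3*13*3600 = 7.3710e+06 m^3


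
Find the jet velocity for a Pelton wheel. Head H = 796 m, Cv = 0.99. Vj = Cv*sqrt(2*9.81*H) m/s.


Vj = 0.99 * sqrt(2*9.81*796) = 123.7204 m/s


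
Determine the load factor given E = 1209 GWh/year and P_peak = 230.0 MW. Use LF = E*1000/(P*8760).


LF = 1209 * 1000 / (230.0 * 8760) = 0.6001


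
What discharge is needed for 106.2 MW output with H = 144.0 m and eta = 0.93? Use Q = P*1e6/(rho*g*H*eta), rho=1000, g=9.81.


Q = 106.2 * 1e6 / (1000 * 9.81 * 144.0 * 0.93) = 80.8370 m^3/s


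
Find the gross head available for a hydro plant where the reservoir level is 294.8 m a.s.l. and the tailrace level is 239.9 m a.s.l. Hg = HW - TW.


Hg = 294.8 - 239.9 = 54.9000 m


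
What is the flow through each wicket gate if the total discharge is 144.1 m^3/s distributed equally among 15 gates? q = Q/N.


q = 144.1 / 15 = 9.6067 m^3/s


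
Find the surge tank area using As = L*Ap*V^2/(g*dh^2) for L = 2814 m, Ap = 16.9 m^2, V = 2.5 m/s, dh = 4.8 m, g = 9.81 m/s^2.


As = 2814 * 16.9 * 2.5^2 / (9.81 * 4.8^2) = 1315.0411 m^2


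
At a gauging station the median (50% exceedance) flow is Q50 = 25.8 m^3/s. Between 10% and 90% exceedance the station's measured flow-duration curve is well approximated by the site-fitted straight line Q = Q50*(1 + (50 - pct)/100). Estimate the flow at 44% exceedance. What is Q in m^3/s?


Q = 25.8 * (1 + (50 - 44)/100) = 27.3480 m^3/s


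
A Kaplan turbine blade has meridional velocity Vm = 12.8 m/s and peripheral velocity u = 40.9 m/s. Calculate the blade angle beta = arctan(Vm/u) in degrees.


beta = arctan(12.8 / 40.9) = 17.3780 degrees


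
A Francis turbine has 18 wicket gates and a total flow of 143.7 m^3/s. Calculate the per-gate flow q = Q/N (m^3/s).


q = 143.7 / 18 = 7.9833 m^3/s


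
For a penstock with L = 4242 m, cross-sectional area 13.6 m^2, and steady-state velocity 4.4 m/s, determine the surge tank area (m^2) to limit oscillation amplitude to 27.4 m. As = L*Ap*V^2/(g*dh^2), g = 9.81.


As = 4242 * 13.6 * 4.4^2 / (9.81 * 27.4^2) = 151.6508 m^2


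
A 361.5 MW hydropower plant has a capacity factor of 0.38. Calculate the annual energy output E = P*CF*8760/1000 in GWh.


E = 361.5 * 0.38 * 8760 / 1000 = 1203.3612 GWh


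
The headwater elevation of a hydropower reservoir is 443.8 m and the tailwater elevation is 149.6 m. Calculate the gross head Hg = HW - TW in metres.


Hg = 443.8 - 149.6 = 294.2000 m


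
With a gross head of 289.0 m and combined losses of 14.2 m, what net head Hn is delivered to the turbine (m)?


Hn = 289.0 - 14.2 = 274.8000 m


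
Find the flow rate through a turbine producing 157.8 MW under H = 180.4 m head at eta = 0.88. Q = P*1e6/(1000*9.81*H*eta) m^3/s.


Q = 157.8 * 1e6 / (1000 * 9.81 * 180.4 * 0.88) = 101.3255 m^3/s


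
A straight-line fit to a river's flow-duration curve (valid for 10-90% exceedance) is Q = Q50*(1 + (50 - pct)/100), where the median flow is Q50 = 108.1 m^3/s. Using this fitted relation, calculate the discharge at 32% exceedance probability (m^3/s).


Q = 108.1 * (1 + (50 - 32)/100) = 127.5580 m^3/s


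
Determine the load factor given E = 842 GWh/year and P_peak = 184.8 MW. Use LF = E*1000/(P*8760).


LF = 842 * 1000 / (184.8 * 8760) = 0.5201


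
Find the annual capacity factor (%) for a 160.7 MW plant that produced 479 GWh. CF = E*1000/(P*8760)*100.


CF = 479 * 1000 / (160.7 * 8760) * 100 = 34.0264 %


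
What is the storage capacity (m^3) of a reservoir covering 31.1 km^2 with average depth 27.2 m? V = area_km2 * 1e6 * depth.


V = 31.1 * 1e6 * 27.2 = 8.4592e+08 m^3


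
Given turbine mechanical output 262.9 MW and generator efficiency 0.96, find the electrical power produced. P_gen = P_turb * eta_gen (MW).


P_gen = 262.9 * 0.96 = 252.3840 MW


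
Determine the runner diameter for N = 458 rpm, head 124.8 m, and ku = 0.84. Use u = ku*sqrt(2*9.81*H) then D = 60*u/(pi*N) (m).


u = 0.84 * sqrt(2*9.81*124.8) = 41.5658 m/s
D = 60 * 41.5658 / (pi * 458) = 1.7333 m


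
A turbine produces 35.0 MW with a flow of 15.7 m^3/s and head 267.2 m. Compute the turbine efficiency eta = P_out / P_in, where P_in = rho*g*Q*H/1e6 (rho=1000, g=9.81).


P_in = 1000 * 9.81 * 15.7 * 267.2 / 1e6 = 41.1533 MW
eta = 35.0 / 41.1533 = 0.8505


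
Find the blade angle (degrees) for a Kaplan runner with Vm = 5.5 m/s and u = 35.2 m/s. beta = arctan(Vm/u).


beta = arctan(5.5 / 35.2) = 8.8807 degrees


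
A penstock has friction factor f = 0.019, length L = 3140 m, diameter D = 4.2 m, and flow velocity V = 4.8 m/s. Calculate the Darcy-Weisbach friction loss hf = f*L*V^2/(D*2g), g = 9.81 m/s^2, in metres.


hf = 0.019 * 3140 * 4.8^2 / (4.2 * 2 * 9.81) = 16.6808 m


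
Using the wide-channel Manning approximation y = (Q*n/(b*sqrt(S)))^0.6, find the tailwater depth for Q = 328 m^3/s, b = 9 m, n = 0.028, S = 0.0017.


y = (328 * 0.028 / (9 * 0.0017^0.5))^0.6 = 6.8571 m


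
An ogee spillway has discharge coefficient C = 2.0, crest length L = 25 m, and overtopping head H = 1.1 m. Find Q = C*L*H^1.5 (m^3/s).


Q = 2.0 * 25 * 1.1^1.5 = 57.6845 m^3/s


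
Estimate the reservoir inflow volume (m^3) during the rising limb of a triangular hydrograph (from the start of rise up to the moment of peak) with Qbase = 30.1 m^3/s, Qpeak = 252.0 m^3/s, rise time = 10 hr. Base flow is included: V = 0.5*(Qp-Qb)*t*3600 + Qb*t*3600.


V = 0.5*(252.0 - 30.1)*10*3600 + 30.1*10*3600 = 5.0778e+06 m^3


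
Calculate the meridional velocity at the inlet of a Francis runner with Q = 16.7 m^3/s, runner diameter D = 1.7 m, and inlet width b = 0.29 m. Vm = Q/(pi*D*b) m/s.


Vm = 16.7 / (pi * 1.7 * 0.29) = 10.7825 m/s


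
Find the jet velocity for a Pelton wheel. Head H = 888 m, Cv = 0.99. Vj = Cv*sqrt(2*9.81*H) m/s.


Vj = 0.99 * sqrt(2*9.81*888) = 130.6746 m/s


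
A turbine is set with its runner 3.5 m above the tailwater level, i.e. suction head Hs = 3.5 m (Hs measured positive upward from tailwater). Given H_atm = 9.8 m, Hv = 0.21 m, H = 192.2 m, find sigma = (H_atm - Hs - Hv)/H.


sigma = (9.8 - 3.5 - 0.21) / 192.2 = 0.0317


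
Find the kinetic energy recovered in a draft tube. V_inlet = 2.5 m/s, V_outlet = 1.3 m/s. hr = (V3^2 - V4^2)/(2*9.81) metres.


hr = (2.5^2 - 1.3^2) / (2*9.81) = 0.2324 m


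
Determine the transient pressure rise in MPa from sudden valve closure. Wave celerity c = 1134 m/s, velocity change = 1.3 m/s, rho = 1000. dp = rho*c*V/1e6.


dp = 1000 * 1134 * 1.3 / 1e6 = 1.4742 MPa


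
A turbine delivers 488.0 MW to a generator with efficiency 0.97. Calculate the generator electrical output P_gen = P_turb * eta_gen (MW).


P_gen = 488.0 * 0.97 = 473.3600 MW


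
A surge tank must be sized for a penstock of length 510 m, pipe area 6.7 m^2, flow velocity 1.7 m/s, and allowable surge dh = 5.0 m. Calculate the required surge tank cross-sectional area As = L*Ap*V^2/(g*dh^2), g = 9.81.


As = 510 * 6.7 * 1.7^2 / (9.81 * 5.0^2) = 40.2656 m^2


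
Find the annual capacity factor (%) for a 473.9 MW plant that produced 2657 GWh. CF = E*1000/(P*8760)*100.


CF = 2657 * 1000 / (473.9 * 8760) * 100 = 64.0031 %


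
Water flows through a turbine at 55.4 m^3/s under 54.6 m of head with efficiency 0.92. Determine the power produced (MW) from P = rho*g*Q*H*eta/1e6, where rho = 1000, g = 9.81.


P = 1000 * 9.81 * 55.4 * 54.6 * 0.92 / 1e6 = 27.2998 MW


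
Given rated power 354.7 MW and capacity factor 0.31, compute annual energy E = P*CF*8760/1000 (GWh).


E = 354.7 * 0.31 * 8760 / 1000 = 963.2233 GWh


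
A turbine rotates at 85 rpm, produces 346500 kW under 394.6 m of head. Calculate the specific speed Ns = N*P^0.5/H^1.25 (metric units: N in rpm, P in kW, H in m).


Ns = 85 * 346500^0.5 / 394.6^1.25 = 28.4495


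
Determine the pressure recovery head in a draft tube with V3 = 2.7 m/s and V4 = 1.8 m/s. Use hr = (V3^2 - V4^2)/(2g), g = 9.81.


hr = (2.7^2 - 1.8^2) / (2*9.81) = 0.2064 m


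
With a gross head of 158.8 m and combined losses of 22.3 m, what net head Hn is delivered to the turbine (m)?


Hn = 158.8 - 22.3 = 136.5000 m


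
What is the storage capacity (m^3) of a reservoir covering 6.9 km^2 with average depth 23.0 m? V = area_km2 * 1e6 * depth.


V = 6.9 * 1e6 * 23.0 = 1.5870e+08 m^3


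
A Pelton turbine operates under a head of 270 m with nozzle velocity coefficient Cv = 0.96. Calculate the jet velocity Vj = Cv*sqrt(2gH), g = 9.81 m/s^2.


Vj = 0.96 * sqrt(2*9.81*270) = 69.8719 m/s


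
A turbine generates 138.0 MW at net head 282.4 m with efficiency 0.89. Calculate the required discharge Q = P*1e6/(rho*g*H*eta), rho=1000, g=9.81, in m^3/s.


Q = 138.0 * 1e6 / (1000 * 9.81 * 282.4 * 0.89) = 55.9700 m^3/s


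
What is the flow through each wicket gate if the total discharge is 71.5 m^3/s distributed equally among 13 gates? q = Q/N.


q = 71.5 / 13 = 5.5000 m^3/s


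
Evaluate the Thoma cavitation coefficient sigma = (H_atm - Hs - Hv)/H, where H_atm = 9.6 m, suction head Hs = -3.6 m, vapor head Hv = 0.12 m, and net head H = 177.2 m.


sigma = (9.6 - (-3.6) - 0.12) / 177.2 = 0.0738


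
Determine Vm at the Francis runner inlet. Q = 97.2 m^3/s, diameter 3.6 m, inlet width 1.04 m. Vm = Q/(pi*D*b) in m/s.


Vm = 97.2 / (pi * 3.6 * 1.04) = 8.2638 m/s


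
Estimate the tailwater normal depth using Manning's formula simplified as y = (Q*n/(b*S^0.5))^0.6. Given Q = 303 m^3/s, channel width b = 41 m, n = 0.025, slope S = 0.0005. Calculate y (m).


y = (303 * 0.025 / (41 * 0.0005^0.5))^0.6 = 3.5503 m


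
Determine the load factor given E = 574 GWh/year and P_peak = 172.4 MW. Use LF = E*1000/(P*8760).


LF = 574 * 1000 / (172.4 * 8760) = 0.3801


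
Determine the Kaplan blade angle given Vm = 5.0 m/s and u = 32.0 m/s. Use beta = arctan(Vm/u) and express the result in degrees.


beta = arctan(5.0 / 32.0) = 8.8807 degrees


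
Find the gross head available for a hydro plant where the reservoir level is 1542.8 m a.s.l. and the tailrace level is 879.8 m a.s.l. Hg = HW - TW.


Hg = 1542.8 - 879.8 = 663.0000 m


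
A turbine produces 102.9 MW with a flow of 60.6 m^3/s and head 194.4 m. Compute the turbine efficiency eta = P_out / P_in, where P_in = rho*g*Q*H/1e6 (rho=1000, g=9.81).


P_in = 1000 * 9.81 * 60.6 * 194.4 / 1e6 = 115.5681 MW
eta = 102.9 / 115.5681 = 0.8904


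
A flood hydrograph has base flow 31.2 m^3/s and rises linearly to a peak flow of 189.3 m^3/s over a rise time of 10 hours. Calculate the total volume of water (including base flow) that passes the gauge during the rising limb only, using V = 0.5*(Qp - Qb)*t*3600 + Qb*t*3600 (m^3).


V = 0.5*(189.3 - 31.2)*10*3600 + 31.2*10*3600 = 3.9690e+06 m^3


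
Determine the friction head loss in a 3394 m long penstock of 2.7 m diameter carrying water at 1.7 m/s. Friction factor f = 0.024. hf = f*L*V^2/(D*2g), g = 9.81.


hf = 0.024 * 3394 * 1.7^2 / (2.7 * 2 * 9.81) = 4.4438 m


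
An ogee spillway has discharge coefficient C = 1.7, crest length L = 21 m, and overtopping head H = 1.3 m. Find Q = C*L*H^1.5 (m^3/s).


Q = 1.7 * 21 * 1.3^1.5 = 52.9155 m^3/s


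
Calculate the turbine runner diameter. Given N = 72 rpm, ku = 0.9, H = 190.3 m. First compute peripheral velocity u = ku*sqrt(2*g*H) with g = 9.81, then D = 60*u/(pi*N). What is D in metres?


u = 0.9 * sqrt(2*9.81*190.3) = 54.9935 m/s
D = 60 * 54.9935 / (pi * 72) = 14.5875 m


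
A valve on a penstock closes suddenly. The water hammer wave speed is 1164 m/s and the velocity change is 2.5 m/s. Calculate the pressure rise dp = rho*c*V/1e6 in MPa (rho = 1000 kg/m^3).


dp = 1000 * 1164 * 2.5 / 1e6 = 2.9100 MPa


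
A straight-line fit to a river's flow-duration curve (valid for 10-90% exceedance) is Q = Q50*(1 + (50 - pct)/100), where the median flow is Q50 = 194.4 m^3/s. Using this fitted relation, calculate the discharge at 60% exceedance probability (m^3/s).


Q = 194.4 * (1 + (50 - 60)/100) = 174.9600 m^3/s


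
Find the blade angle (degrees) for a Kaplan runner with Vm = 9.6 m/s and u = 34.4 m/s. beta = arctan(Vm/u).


beta = arctan(9.6 / 34.4) = 15.5928 degrees


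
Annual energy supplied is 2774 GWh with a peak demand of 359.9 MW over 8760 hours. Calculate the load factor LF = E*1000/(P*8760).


LF = 2774 * 1000 / (359.9 * 8760) = 0.8799


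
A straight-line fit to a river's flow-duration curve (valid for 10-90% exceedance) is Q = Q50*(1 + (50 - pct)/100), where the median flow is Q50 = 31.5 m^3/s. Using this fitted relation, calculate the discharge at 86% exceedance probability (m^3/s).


Q = 31.5 * (1 + (50 - 86)/100) = 20.1600 m^3/s


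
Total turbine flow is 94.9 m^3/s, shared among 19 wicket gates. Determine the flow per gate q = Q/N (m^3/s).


q = 94.9 / 19 = 4.9947 m^3/s


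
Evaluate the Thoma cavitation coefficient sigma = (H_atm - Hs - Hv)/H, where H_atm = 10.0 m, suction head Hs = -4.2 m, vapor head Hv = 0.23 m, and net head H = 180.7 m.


sigma = (10.0 - (-4.2) - 0.23) / 180.7 = 0.0773


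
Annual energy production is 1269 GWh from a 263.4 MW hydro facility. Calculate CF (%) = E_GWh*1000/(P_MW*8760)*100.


CF = 1269 * 1000 / (263.4 * 8760) * 100 = 54.9973 %


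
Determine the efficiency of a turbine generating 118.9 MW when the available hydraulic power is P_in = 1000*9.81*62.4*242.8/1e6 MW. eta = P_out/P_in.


P_in = 1000 * 9.81 * 62.4 * 242.8 / 1e6 = 148.6286 MW
eta = 118.9 / 148.6286 = 0.8000


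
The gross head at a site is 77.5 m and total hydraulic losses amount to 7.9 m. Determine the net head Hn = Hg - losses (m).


Hn = 77.5 - 7.9 = 69.6000 m


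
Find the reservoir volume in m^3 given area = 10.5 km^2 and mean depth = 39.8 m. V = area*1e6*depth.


V = 10.5 * 1e6 * 39.8 = 4.1790e+08 m^3


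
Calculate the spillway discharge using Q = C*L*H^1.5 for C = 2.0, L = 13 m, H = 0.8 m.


Q = 2.0 * 13 * 0.8^1.5 = 18.6041 m^3/s


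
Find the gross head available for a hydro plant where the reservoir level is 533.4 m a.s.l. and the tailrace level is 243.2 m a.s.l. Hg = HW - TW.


Hg = 533.4 - 243.2 = 290.2000 m


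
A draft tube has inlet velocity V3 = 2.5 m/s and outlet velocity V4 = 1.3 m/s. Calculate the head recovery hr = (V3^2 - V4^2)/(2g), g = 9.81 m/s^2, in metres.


hr = (2.5^2 - 1.3^2) / (2*9.81) = 0.2324 m


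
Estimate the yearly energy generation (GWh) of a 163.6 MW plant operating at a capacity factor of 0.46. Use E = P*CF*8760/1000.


E = 163.6 * 0.46 * 8760 / 1000 = 659.2426 GWh


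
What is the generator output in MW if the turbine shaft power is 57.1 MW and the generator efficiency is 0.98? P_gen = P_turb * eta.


P_gen = 57.1 * 0.98 = 55.9580 MW


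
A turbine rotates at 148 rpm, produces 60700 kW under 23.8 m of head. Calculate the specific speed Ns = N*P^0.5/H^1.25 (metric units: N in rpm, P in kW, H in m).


Ns = 148 * 60700^0.5 / 23.8^1.25 = 693.6412


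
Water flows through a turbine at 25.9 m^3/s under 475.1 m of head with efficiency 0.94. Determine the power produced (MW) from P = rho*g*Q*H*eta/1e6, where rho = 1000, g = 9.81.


P = 1000 * 9.81 * 25.9 * 475.1 * 0.94 / 1e6 = 113.4702 MW


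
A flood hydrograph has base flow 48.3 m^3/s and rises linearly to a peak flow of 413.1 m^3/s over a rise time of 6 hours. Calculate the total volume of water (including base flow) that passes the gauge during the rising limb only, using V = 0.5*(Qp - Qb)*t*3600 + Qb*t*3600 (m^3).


V = 0.5*(413.1 - 48.3)*6*3600 + 48.3*6*3600 = 4.9831e+06 m^3


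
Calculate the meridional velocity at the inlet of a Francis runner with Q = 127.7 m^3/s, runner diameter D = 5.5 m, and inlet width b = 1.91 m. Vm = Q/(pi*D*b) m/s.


Vm = 127.7 / (pi * 5.5 * 1.91) = 3.8694 m/s


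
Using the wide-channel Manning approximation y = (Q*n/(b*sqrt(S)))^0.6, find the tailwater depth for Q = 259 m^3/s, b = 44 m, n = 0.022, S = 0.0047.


y = (259 * 0.022 / (44 * 0.0047^0.5))^0.6 = 1.4646 m


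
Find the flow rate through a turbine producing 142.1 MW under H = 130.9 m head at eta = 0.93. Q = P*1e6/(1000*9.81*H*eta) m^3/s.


Q = 142.1 * 1e6 / (1000 * 9.81 * 130.9 * 0.93) = 118.9878 m^3/s


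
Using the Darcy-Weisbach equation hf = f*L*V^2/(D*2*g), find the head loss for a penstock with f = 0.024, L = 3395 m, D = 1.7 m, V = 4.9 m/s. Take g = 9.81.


hf = 0.024 * 3395 * 4.9^2 / (1.7 * 2 * 9.81) = 58.6537 m


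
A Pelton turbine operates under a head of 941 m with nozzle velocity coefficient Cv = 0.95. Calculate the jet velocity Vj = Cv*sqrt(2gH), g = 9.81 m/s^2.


Vj = 0.95 * sqrt(2*9.81*941) = 129.0827 m/s


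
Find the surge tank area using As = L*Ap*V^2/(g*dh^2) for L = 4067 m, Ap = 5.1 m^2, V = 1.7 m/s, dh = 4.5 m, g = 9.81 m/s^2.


As = 4067 * 5.1 * 1.7^2 / (9.81 * 4.5^2) = 301.7506 m^2


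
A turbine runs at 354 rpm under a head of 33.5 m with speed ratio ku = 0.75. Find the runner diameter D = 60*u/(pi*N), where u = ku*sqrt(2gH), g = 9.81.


u = 0.75 * sqrt(2*9.81*33.5) = 19.2280 m/s
D = 60 * 19.2280 / (pi * 354) = 1.0374 m


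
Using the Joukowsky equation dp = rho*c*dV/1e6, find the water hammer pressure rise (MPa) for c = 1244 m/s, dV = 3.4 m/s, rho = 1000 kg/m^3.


dp = 1000 * 1244 * 3.4 / 1e6 = 4.2296 MPa


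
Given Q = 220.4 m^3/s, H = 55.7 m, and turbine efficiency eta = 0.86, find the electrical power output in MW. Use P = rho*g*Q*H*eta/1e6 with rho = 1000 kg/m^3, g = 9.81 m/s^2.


P = 1000 * 9.81 * 220.4 * 55.7 * 0.86 / 1e6 = 103.5701 MW


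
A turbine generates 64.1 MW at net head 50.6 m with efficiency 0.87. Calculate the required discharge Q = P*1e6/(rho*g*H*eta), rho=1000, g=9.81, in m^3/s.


Q = 64.1 * 1e6 / (1000 * 9.81 * 50.6 * 0.87) = 148.4292 m^3/s


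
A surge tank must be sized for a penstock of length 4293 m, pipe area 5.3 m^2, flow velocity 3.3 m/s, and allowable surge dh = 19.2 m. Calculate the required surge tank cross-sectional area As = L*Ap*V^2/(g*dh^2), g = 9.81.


As = 4293 * 5.3 * 3.3^2 / (9.81 * 19.2^2) = 68.5162 m^2


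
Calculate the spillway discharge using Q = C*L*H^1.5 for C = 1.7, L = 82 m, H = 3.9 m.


Q = 1.7 * 82 * 3.9^1.5 = 1073.6425 m^3/s


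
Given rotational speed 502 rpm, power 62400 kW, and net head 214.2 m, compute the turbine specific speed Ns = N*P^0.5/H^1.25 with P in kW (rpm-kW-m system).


Ns = 502 * 62400^0.5 / 214.2^1.25 = 153.0283


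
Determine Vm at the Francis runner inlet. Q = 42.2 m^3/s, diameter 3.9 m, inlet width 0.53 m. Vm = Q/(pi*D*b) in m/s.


Vm = 42.2 / (pi * 3.9 * 0.53) = 6.4986 m/s


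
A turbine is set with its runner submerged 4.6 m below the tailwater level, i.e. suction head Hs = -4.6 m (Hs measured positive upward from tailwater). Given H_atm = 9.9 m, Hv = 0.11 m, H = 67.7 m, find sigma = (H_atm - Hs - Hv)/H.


sigma = (9.9 - (-4.6) - 0.11) / 67.7 = 0.2126


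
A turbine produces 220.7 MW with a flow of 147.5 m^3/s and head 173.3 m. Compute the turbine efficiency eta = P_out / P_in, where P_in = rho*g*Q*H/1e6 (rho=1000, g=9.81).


P_in = 1000 * 9.81 * 147.5 * 173.3 / 1e6 = 250.7608 MW
eta = 220.7 / 250.7608 = 0.8801


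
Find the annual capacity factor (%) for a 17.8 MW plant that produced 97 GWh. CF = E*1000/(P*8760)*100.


CF = 97 * 1000 / (17.8 * 8760) * 100 = 62.2082 %


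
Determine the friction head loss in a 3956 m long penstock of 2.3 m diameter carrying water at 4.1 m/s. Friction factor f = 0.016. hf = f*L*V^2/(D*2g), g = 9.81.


hf = 0.016 * 3956 * 4.1^2 / (2.3 * 2 * 9.81) = 23.5786 m


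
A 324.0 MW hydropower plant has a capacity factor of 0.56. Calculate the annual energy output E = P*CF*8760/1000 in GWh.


E = 324.0 * 0.56 * 8760 / 1000 = 1589.4144 GWh


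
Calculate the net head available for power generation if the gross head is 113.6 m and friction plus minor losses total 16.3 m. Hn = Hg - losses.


Hn = 113.6 - 16.3 = 97.3000 m


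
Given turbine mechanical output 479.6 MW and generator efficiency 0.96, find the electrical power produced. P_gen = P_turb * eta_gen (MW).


P_gen = 479.6 * 0.96 = 460.4160 MW


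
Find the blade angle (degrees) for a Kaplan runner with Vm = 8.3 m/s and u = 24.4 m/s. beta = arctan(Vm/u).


beta = arctan(8.3 / 24.4) = 18.7865 degrees


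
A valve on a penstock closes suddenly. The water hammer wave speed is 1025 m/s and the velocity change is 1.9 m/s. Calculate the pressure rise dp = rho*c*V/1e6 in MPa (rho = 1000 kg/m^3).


dp = 1000 * 1025 * 1.9 / 1e6 = 1.9475 MPa


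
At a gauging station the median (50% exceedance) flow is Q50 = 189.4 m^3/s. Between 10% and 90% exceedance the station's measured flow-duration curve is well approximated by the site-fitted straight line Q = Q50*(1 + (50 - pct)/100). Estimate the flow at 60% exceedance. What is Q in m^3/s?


Q = 189.4 * (1 + (50 - 60)/100) = 170.4600 m^3/s


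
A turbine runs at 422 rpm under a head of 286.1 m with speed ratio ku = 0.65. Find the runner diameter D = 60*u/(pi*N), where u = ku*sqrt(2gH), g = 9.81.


u = 0.65 * sqrt(2*9.81*286.1) = 48.6992 m/s
D = 60 * 48.6992 / (pi * 422) = 2.2040 m


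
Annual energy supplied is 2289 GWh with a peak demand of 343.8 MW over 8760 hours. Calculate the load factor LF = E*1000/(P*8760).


LF = 2289 * 1000 / (343.8 * 8760) = 0.7600


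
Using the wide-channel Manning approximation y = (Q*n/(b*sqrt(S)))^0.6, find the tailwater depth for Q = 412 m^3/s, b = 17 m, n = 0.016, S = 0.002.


y = (412 * 0.016 / (17 * 0.002^0.5))^0.6 = 3.6545 m


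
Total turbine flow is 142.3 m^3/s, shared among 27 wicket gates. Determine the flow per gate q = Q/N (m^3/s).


q = 142.3 / 27 = 5.2704 m^3/s


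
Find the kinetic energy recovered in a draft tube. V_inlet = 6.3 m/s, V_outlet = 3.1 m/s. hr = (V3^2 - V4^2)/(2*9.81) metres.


hr = (6.3^2 - 3.1^2) / (2*9.81) = 1.5331 m


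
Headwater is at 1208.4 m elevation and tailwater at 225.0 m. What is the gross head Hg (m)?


Hg = 1208.4 - 225.0 = 983.4000 m


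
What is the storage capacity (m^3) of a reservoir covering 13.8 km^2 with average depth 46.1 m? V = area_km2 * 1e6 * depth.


V = 13.8 * 1e6 * 46.1 = 6.3618e+08 m^3


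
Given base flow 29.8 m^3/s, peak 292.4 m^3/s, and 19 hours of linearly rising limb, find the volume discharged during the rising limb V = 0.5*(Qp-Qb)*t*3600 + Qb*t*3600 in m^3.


V = 0.5*(292.4 - 29.8)*19*3600 + 29.8*19*3600 = 1.1019e+07 m^3


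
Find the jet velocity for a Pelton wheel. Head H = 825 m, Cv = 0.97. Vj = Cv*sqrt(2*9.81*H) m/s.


Vj = 0.97 * sqrt(2*9.81*825) = 123.4094 m/s


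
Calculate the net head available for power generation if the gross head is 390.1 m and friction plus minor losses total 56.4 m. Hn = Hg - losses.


Hn = 390.1 - 56.4 = 333.7000 m


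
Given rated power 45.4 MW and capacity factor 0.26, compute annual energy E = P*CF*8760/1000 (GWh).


E = 45.4 * 0.26 * 8760 / 1000 = 103.4030 GWh


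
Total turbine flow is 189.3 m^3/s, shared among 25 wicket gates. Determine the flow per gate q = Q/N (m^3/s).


q = 189.3 / 25 = 7.5720 m^3/s


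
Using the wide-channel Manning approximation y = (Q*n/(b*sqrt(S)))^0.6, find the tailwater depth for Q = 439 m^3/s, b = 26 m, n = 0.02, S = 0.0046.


y = (439 * 0.02 / (26 * 0.0046^0.5))^0.6 = 2.6199 m


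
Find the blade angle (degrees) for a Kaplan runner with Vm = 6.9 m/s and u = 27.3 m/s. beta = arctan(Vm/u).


beta = arctan(6.9 / 27.3) = 14.1843 degrees


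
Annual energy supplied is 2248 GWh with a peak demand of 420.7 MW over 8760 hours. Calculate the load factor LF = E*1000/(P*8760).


LF = 2248 * 1000 / (420.7 * 8760) = 0.6100


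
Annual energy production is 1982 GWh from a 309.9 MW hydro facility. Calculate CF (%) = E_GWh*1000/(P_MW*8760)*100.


CF = 1982 * 1000 / (309.9 * 8760) * 100 = 73.0093 %


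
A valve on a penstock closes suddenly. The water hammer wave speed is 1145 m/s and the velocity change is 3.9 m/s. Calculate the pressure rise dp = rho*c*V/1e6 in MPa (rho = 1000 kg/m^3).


dp = 1000 * 1145 * 3.9 / 1e6 = 4.4655 MPa


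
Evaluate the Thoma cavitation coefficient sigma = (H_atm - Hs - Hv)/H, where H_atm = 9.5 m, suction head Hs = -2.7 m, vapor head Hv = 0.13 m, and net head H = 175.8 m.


sigma = (9.5 - (-2.7) - 0.13) / 175.8 = 0.0687


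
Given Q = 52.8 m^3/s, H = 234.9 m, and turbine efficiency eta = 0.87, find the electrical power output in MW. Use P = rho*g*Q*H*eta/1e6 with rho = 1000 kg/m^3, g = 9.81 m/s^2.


P = 1000 * 9.81 * 52.8 * 234.9 * 0.87 / 1e6 = 105.8535 MW


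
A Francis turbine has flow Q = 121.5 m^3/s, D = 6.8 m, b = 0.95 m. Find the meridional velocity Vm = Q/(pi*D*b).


Vm = 121.5 / (pi * 6.8 * 0.95) = 5.9868 m/s


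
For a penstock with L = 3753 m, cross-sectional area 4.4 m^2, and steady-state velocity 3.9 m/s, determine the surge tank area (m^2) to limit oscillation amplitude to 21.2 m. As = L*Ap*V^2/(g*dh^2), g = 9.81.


As = 3753 * 4.4 * 3.9^2 / (9.81 * 21.2^2) = 56.9665 m^2


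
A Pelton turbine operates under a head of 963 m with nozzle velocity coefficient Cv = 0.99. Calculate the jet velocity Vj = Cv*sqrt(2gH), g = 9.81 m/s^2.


Vj = 0.99 * sqrt(2*9.81*963) = 136.0811 m/s


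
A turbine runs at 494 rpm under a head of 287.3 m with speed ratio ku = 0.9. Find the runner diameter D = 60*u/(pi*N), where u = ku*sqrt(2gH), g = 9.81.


u = 0.9 * sqrt(2*9.81*287.3) = 67.5709 m/s
D = 60 * 67.5709 / (pi * 494) = 2.6124 m


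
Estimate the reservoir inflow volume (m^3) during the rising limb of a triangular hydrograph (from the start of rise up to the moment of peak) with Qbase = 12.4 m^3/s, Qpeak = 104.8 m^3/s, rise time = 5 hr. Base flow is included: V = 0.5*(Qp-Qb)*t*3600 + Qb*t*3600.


V = 0.5*(104.8 - 12.4)*5*3600 + 12.4*5*3600 = 1.0548e+06 m^3


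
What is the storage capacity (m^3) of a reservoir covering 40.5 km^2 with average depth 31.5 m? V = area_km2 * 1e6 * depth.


V = 40.5 * 1e6 * 31.5 = 1.2758e+09 m^3


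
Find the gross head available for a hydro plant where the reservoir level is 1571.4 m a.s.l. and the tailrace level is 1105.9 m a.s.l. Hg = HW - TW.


Hg = 1571.4 - 1105.9 = 465.5000 m


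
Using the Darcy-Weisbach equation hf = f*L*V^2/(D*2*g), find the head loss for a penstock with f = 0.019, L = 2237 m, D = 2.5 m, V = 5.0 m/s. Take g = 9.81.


hf = 0.019 * 2237 * 5.0^2 / (2.5 * 2 * 9.81) = 21.6631 m


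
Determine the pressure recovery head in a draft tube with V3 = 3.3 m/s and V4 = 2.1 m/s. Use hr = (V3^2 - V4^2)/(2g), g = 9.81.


hr = (3.3^2 - 2.1^2) / (2*9.81) = 0.3303 m


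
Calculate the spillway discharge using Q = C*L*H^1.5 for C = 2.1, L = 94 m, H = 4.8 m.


Q = 2.1 * 94 * 4.8^1.5 = 2075.9123 m^3/s


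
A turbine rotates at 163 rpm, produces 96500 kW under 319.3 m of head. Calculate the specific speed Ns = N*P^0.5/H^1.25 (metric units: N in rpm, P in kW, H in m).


Ns = 163 * 96500^0.5 / 319.3^1.25 = 37.5148


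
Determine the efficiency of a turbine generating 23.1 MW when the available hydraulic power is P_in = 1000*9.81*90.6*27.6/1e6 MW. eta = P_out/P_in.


P_in = 1000 * 9.81 * 90.6 * 27.6 / 1e6 = 24.5305 MW
eta = 23.1 / 24.5305 = 0.9417


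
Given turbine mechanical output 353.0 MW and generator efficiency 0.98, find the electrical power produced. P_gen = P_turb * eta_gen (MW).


P_gen = 353.0 * 0.98 = 345.9400 MW


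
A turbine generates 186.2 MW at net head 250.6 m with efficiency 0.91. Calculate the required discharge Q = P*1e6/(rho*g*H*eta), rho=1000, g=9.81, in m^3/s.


Q = 186.2 * 1e6 / (1000 * 9.81 * 250.6 * 0.91) = 83.2316 m^3/s


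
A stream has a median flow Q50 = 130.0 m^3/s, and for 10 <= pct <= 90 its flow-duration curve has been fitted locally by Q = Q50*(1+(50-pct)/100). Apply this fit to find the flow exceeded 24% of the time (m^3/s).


Q = 130.0 * (1 + (50 - 24)/100) = 163.8000 m^3/s


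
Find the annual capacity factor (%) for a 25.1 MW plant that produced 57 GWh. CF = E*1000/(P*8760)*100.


CF = 57 * 1000 / (25.1 * 8760) * 100 = 25.9237 %


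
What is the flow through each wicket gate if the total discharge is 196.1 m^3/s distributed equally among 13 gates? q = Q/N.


q = 196.1 / 13 = 15.0846 m^3/s


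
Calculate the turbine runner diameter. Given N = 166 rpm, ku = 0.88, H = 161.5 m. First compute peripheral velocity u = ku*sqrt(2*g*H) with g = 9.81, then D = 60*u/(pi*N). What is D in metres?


u = 0.88 * sqrt(2*9.81*161.5) = 49.5357 m/s
D = 60 * 49.5357 / (pi * 166) = 5.6992 m


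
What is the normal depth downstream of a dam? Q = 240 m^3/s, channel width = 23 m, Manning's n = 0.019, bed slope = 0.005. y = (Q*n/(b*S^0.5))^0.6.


y = (240 * 0.019 / (23 * 0.005^0.5))^0.6 = 1.8563 m


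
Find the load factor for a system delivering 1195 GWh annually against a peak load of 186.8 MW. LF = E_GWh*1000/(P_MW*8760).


LF = 1195 * 1000 / (186.8 * 8760) = 0.7303
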